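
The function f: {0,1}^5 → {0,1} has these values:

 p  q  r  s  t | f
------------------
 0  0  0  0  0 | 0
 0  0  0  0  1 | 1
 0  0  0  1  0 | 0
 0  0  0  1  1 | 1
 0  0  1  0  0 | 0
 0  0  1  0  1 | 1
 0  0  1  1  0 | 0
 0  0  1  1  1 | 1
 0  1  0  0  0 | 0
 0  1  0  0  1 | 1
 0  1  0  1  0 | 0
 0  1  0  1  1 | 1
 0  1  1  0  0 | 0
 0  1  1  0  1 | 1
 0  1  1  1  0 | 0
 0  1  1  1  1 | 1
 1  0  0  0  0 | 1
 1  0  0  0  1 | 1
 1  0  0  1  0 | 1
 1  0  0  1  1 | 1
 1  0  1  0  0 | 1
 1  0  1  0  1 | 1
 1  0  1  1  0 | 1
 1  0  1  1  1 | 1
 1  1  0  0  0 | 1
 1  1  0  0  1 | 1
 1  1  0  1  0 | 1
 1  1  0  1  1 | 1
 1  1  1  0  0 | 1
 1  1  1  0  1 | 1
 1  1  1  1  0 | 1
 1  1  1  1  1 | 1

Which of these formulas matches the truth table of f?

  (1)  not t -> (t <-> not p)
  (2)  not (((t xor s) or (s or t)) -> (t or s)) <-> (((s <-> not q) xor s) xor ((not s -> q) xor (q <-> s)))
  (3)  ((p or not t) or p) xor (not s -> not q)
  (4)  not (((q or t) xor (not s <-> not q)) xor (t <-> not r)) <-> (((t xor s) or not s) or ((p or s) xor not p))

1

(2): at (0,0,0,0,1) it gives 0, but f = 1 — eliminated.
(3): at (0,1,0,0,0) it gives 1, but f = 0 — eliminated.
(4): at (0,0,0,0,1) it gives 0, but f = 1 — eliminated.
(1) is the remaining candidate, and it agrees with f on all 32 inputs.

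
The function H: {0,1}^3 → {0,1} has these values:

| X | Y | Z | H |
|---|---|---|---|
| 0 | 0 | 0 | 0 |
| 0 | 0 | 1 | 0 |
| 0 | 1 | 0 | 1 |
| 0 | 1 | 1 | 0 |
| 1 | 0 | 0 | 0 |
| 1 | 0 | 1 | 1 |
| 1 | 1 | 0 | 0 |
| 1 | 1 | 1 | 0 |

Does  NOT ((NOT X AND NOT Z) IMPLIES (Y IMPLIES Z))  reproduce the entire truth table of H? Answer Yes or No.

No

Check the formula against H row by row:
  X=0, Y=0, Z=0: formula gives 0, H = 0 ✓
  X=0, Y=0, Z=1: formula gives 0, H = 0 ✓
  X=0, Y=1, Z=0: formula gives 1, H = 1 ✓
  X=0, Y=1, Z=1: formula gives 0, H = 0 ✓
  X=1, Y=0, Z=0: formula gives 0, H = 0 ✓
  X=1, Y=0, Z=1: formula gives 0, but H = 1 ✗
Row (1,0,1) is a counterexample, so the formula is not equivalent to H.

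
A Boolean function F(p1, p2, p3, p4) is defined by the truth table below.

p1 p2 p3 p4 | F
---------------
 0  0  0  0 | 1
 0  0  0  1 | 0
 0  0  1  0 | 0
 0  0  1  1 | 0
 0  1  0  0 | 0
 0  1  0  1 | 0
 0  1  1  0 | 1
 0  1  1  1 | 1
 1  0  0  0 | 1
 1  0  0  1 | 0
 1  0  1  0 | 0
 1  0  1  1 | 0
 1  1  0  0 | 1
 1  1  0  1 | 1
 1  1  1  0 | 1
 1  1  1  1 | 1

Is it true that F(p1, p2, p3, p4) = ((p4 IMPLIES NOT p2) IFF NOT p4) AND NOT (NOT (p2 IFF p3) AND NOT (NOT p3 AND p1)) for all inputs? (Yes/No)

Yes

Evaluate ((p4 IMPLIES NOT p2) IFF NOT p4) AND NOT (NOT (p2 IFF p3) AND NOT (NOT p3 AND p1)) on each row and compare to F:
  p1=0, p2=0, p3=0, p4=0: formula gives 1, F = 1 ✓
  p1=0, p2=0, p3=0, p4=1: formula gives 0, F = 0 ✓
  p1=0, p2=0, p3=1, p4=0: formula gives 0, F = 0 ✓
  p1=0, p2=0, p3=1, p4=1: formula gives 0, F = 0 ✓
  … (the remaining 12 rows also agree.)
All 16 rows match — the expression computes F exactly.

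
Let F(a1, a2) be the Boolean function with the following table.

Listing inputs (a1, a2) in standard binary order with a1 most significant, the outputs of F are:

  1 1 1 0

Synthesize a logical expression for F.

The output is 0 only when every input is 1 — NAND of all inputs.

F(a1, a2) = not (a1 and a2)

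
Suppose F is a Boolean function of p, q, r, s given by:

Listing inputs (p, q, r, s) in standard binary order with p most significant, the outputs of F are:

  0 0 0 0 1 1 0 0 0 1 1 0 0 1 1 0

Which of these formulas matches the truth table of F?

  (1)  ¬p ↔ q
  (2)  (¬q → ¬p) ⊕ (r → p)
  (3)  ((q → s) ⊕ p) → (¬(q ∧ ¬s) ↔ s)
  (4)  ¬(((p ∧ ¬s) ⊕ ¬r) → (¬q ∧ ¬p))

(1) disagrees with F on (0,1,1,0) (formula → 1, table → 0); rule it out.
(2) disagrees with F on (0,0,1,0) (formula → 1, table → 0); rule it out.
(3) disagrees with F on (0,0,0,1) (formula → 1, table → 0); rule it out.
(4) is the remaining candidate, and it agrees with F on all 16 inputs.

4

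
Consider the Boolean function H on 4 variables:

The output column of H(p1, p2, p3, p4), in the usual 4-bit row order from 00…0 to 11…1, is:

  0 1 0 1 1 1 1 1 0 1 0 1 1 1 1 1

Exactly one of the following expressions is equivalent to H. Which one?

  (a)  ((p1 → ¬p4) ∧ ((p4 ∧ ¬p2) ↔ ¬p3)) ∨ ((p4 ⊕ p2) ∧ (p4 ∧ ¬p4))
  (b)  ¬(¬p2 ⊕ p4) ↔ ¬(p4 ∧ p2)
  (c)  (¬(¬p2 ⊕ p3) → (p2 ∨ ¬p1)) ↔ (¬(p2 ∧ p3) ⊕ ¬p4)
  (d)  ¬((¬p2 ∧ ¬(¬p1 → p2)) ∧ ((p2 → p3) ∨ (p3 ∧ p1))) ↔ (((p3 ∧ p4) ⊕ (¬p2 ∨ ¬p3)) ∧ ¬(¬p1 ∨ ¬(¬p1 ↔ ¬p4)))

b

(a): at (0,0,1,0) it gives 1, but H = 0 — eliminated.
(c): at (0,1,0,0) it gives 0, but H = 1 — eliminated.
(d): at (0,0,0,0) it gives 1, but H = 0 — eliminated.
Only (b) survives; checking it on all 16 rows confirms it matches H.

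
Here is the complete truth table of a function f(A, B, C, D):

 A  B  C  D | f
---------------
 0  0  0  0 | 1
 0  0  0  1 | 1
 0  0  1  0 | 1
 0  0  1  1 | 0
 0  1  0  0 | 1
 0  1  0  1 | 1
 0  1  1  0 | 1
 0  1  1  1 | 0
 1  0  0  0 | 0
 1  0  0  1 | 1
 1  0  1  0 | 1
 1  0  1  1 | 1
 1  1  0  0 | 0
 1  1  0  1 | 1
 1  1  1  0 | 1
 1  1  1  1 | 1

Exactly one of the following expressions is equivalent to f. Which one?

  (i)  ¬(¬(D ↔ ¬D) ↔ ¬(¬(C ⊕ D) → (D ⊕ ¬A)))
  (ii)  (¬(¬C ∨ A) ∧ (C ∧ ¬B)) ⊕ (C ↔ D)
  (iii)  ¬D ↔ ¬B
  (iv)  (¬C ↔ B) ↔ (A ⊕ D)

i

(ii) disagrees with f on (0,0,0,1) (formula → 0, table → 1); rule it out.
(iii) disagrees with f on (0,0,0,1) (formula → 0, table → 1); rule it out.
(iv) disagrees with f on (0,0,0,1) (formula → 0, table → 1); rule it out.
That leaves (i). Evaluating it on every row reproduces the table of f exactly.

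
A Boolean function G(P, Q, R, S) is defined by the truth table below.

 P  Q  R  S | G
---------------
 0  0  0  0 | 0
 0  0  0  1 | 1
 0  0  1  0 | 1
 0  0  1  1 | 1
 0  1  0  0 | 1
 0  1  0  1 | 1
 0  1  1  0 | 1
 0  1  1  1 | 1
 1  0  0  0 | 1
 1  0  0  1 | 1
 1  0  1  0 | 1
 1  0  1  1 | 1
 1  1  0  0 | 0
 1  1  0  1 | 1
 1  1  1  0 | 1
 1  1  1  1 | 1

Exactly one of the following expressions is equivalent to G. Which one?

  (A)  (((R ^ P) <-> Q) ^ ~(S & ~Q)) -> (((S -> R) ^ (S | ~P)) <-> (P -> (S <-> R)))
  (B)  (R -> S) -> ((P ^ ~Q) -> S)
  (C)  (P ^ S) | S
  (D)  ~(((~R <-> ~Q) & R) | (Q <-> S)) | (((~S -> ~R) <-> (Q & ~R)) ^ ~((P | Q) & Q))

(A) disagrees with G on (0,0,0,0) (formula → 1, table → 0); rule it out.
(C) disagrees with G on (0,0,1,0) (formula → 0, table → 1); rule it out.
(D) disagrees with G on (0,0,0,0) (formula → 1, table → 0); rule it out.
Only (B) survives; checking it on all 16 rows confirms it matches G.

B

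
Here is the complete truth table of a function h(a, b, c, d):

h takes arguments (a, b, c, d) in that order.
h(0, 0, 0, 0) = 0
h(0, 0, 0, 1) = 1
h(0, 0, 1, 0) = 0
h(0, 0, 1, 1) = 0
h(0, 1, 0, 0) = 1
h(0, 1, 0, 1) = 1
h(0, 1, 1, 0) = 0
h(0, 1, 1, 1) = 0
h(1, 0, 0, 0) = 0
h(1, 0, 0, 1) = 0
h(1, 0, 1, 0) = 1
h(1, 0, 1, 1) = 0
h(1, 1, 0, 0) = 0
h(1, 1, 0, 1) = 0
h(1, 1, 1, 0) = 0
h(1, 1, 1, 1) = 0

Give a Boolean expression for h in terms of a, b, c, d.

h=1 on 4 inputs: (0,0,0,1), (0,1,0,0), (0,1,0,1), (1,0,1,0). Reading each as a conjunction of literals (¬a·¬b·¬c·d, ¬a·b·¬c·¬d, ¬a·b·¬c·d, a·¬b·c·¬d) and taking the OR gives the canonical DNF.

h(a, b, c, d) = (((((~a & ~b) & ~c) & d) | (((~a & b) & ~c) & ~d)) | (((~a & b) & ~c) & d)) | (((a & ~b) & c) & ~d)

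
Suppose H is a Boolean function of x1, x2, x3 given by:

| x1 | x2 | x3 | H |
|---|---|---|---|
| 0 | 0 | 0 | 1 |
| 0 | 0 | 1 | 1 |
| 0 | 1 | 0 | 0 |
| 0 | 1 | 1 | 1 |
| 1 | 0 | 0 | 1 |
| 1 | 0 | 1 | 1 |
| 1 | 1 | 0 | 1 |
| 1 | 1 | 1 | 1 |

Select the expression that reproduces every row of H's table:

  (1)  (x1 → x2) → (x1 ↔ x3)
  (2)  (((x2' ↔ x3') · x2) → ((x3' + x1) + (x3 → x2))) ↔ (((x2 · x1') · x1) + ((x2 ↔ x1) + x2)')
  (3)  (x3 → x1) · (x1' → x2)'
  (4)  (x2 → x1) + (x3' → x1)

(1) disagrees with H on (0,0,1) (formula → 0, table → 1); rule it out.
(2) disagrees with H on (0,0,0) (formula → 0, table → 1); rule it out.
(3) disagrees with H on (0,0,1) (formula → 0, table → 1); rule it out.
That leaves (4). Evaluating it on every row reproduces the table of H exactly.

4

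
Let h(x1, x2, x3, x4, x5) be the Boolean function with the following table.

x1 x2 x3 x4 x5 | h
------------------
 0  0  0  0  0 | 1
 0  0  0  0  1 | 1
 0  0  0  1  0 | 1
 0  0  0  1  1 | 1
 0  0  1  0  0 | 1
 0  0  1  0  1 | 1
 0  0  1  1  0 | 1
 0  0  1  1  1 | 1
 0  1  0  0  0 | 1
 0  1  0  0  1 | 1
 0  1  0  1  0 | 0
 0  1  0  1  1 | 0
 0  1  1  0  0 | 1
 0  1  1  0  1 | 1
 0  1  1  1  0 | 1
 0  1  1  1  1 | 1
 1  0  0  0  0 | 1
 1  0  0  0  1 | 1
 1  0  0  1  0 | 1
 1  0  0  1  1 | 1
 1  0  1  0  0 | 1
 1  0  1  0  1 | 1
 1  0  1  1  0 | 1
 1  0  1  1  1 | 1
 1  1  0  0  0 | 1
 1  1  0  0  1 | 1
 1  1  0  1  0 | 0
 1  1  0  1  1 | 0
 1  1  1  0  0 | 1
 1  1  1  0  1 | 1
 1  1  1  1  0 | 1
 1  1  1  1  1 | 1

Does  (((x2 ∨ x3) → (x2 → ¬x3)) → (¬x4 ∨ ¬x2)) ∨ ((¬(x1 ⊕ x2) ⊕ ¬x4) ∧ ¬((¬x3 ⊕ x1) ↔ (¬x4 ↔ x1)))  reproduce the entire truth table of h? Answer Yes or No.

Check the formula against h row by row:
  x1=0, x2=0, x3=0, x4=0, x5=0: formula gives 1, h = 1 ✓
  x1=0, x2=0, x3=0, x4=0, x5=1: formula gives 1, h = 1 ✓
  x1=0, x2=0, x3=0, x4=1, x5=0: formula gives 1, h = 1 ✓
  x1=0, x2=0, x3=0, x4=1, x5=1: formula gives 1, h = 1 ✓
  … (the remaining 28 rows also agree.)
Every row agrees, so the formula is equivalent.

Yes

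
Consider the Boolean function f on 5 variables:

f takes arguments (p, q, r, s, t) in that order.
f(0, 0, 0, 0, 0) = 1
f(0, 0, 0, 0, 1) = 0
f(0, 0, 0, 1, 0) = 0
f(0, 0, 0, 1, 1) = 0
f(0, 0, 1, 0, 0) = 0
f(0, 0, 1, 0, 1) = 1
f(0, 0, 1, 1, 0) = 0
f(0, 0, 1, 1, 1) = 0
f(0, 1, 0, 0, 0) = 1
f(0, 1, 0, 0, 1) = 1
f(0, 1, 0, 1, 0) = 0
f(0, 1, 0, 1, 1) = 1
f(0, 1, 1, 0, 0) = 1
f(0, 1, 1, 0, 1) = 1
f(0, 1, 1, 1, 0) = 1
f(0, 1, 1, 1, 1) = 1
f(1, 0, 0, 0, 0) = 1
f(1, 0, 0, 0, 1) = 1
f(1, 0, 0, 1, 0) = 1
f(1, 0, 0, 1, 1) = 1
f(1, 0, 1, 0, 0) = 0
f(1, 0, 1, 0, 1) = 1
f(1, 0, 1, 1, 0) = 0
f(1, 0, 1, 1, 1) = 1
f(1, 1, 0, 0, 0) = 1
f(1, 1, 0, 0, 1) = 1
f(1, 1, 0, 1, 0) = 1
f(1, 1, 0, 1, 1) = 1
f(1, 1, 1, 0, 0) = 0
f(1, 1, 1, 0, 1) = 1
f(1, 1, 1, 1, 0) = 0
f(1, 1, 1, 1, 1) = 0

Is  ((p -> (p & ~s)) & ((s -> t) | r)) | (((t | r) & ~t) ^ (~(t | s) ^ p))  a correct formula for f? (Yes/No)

No

Check the formula against f row by row:
  p=0, q=0, r=0, s=0, t=0: formula gives 1, f = 1 ✓
  p=0, q=0, r=0, s=0, t=1: formula gives 1, but f = 0 ✗
Row (0,0,0,0,1) is a counterexample, so the formula is not equivalent to f.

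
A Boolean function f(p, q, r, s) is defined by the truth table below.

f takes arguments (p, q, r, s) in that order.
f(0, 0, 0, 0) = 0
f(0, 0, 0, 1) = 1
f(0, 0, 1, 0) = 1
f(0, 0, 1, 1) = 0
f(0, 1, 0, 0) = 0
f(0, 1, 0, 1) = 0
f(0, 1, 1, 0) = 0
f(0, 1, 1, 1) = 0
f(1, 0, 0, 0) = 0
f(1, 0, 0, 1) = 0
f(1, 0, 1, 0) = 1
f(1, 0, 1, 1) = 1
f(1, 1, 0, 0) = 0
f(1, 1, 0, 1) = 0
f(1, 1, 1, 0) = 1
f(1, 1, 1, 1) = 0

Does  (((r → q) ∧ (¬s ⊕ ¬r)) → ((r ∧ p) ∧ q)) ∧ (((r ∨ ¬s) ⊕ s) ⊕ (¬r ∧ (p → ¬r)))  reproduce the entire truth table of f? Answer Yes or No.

No

Check the formula against f row by row:
  p=0, q=0, r=0, s=0: formula gives 0, f = 0 ✓
  p=0, q=0, r=0, s=1: formula gives 0, but f = 1 ✗
Row (0,0,0,1) is a counterexample, so the formula is not equivalent to f.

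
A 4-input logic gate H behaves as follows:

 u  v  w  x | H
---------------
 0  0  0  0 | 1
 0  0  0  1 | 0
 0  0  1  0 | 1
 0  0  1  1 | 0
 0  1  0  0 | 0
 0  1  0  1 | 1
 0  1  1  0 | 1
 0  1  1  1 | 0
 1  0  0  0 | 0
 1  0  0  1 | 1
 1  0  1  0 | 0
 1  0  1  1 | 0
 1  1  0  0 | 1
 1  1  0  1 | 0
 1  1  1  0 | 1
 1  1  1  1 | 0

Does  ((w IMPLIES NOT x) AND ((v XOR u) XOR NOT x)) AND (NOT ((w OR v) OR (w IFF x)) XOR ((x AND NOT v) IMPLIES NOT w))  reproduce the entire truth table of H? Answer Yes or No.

Check the formula against H row by row:
  u=0, v=0, w=0, x=0: formula gives 1, H = 1 ✓
  u=0, v=0, w=0, x=1: formula gives 0, H = 0 ✓
  u=0, v=0, w=1, x=0: formula gives 1, H = 1 ✓
  u=0, v=0, w=1, x=1: formula gives 0, H = 0 ✓
  …
  u=0, v=1, w=1, x=0: formula gives 0, but H = 1 ✗
Row (0,1,1,0) is a counterexample, so the formula is not equivalent to H.

No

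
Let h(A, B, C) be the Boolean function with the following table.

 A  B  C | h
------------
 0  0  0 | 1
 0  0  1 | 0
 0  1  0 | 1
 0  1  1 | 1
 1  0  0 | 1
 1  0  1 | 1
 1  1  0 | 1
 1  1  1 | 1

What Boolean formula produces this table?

Only row (0,0,1) gives 0. So h is 1 everywhere except there — the complement of the minterm ¬A·¬B·C.

h(A, B, C) = ¬((¬A ∧ ¬B) ∧ C)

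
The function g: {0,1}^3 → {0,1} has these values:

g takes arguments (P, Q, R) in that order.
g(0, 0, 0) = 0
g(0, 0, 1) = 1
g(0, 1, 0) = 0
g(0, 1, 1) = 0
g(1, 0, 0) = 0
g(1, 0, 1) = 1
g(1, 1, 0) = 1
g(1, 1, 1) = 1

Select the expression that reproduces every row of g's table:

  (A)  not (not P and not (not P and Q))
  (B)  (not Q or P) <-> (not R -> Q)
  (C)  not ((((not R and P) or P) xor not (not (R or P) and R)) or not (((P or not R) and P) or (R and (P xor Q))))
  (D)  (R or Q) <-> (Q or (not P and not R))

B

(A) fails at (0,0,1): the formula yields 0, g is 1.
(C) fails at (0,0,1): the formula yields 0, g is 1.
(D) fails at (0,0,1): the formula yields 0, g is 1.
(B) is the remaining candidate, and it agrees with g on all 8 inputs.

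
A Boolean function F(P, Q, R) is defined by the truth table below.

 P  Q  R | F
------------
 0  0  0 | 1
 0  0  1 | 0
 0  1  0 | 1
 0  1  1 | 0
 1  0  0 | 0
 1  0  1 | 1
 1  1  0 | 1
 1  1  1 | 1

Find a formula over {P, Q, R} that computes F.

F(P, Q, R) = ((((P' · Q') · R) + ((P' · Q) · R)) + ((P · Q') · R'))'

The 0-rows are (0,0,1), (0,1,1), (1,0,0). Take each as a conjunction (¬P·¬Q·R, ¬P·Q·R, P·¬Q·¬R), form their disjunction, and complement — that gives a formula that is 1 everywhere F is.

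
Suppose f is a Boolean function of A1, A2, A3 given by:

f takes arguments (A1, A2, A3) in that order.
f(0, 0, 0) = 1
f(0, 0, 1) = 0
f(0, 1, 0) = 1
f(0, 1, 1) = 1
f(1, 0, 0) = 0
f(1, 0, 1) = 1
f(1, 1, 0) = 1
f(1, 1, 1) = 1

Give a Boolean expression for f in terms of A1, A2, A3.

There are just 2 zero rows: (0,0,1), (1,0,0). Their minterms are ¬A1·¬A2·A3, A1·¬A2·¬A3; the OR of those covers precisely the 0-outputs, and negating it yields f.

f(A1, A2, A3) = not (((not A1 and not A2) and A3) or ((A1 and not A2) and not A3))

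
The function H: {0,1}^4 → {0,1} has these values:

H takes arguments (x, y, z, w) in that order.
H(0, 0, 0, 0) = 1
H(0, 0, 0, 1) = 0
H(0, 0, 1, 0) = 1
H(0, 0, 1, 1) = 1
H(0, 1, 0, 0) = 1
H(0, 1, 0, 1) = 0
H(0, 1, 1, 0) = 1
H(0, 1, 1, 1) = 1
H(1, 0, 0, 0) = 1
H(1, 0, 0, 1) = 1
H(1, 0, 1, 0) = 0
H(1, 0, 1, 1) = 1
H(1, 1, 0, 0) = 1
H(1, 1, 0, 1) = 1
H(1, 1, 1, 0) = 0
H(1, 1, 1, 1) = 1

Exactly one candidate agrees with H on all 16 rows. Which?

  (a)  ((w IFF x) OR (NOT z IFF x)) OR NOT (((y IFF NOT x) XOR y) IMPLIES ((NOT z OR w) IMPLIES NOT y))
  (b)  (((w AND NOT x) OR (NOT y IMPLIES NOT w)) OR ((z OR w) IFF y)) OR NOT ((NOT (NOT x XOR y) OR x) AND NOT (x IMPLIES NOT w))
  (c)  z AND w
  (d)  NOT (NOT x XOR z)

a

(b) fails at (0,0,0,1): the formula yields 1, H is 0.
(c) fails at (0,0,0,0): the formula yields 0, H is 1.
(d) fails at (0,0,0,0): the formula yields 0, H is 1.
Only (a) survives; checking it on all 16 rows confirms it matches H.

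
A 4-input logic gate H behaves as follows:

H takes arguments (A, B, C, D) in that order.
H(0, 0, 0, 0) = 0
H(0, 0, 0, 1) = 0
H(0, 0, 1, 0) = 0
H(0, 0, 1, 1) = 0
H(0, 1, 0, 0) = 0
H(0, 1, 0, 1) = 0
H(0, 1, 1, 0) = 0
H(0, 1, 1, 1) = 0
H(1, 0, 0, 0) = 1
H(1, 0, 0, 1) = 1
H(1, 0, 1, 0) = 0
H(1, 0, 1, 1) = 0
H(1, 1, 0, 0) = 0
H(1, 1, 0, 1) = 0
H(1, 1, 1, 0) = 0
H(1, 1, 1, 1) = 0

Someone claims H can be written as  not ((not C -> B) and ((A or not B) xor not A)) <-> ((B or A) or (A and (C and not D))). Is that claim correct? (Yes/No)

Evaluate not ((not C -> B) and ((A or not B) xor not A)) <-> ((B or A) or (A and (C and not D))) on each row and compare to H:
  A=0, B=0, C=0, D=0: formula gives 0, H = 0 ✓
  A=0, B=0, C=0, D=1: formula gives 0, H = 0 ✓
  A=0, B=0, C=1, D=0: formula gives 0, H = 0 ✓
  A=0, B=0, C=1, D=1: formula gives 0, H = 0 ✓
  … (the remaining 12 rows also agree.)
No disagreement on any input; they are logically equivalent.

Yes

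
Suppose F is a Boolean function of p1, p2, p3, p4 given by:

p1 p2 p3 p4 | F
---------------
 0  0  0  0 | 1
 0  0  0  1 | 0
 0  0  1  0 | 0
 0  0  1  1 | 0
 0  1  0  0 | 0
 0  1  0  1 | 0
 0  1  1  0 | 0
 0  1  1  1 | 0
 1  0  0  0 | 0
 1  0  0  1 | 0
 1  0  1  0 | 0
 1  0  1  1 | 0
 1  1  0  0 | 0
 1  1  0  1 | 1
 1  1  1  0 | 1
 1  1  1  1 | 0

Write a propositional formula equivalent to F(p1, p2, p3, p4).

Collect the rows where F=1 — (0,0,0,0), (1,1,0,1), (1,1,1,0) — and write one minterm per row: ¬p1·¬p2·¬p3·¬p4, p1·p2·¬p3·p4, p1·p2·p3·¬p4. Their union (logical OR) reproduces the table exactly.

F(p1, p2, p3, p4) = ((((~p1 & ~p2) & ~p3) & ~p4) | (((p1 & p2) & ~p3) & p4)) | (((p1 & p2) & p3) & ~p4)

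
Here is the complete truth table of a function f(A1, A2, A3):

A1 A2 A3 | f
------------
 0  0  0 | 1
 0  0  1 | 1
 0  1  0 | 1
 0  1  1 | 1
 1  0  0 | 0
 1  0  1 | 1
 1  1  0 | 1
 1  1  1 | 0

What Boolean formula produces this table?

f(A1, A2, A3) = ~(((A1 & ~A2) & ~A3) | ((A1 & A2) & A3))

There are just 2 zero rows: (1,0,0), (1,1,1). Their minterms are A1·¬A2·¬A3, A1·A2·A3; the OR of those covers precisely the 0-outputs, and negating it yields f.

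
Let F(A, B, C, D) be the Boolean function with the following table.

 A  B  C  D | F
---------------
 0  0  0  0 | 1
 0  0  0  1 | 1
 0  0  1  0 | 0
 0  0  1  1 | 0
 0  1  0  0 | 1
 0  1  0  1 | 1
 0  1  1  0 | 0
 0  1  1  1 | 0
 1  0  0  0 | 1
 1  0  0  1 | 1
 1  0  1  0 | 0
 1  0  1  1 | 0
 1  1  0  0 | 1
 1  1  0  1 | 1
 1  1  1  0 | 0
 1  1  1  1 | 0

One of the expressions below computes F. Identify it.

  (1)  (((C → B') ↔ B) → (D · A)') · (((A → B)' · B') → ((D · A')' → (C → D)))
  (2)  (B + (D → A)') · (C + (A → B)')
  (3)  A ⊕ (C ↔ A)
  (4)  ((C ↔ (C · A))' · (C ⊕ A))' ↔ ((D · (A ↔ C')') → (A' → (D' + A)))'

(1) disagrees with F on (0,0,1,0) (formula → 1, table → 0); rule it out.
(2) disagrees with F on (0,0,0,0) (formula → 0, table → 1); rule it out.
(4) disagrees with F on (0,0,0,0) (formula → 0, table → 1); rule it out.
Only (3) survives; checking it on all 16 rows confirms it matches F.

3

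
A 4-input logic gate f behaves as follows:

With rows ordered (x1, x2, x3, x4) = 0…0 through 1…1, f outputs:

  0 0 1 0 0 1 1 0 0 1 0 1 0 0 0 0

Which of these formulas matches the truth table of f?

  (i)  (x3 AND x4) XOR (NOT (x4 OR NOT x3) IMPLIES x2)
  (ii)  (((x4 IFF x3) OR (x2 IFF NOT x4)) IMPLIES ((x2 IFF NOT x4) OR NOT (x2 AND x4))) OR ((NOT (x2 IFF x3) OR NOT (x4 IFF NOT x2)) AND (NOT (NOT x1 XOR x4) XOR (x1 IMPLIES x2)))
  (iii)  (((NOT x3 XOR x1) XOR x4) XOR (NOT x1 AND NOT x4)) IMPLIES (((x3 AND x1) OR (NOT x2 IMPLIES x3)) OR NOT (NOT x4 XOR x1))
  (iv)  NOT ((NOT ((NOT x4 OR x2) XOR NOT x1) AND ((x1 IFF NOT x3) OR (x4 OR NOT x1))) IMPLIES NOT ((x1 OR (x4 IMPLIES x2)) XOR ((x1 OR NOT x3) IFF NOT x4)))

(i) disagrees with f on (0,0,0,0) (formula → 1, table → 0); rule it out.
(ii) disagrees with f on (0,0,0,0) (formula → 1, table → 0); rule it out.
(iii) disagrees with f on (0,0,0,0) (formula → 1, table → 0); rule it out.
Only (iv) survives; checking it on all 16 rows confirms it matches f.

iv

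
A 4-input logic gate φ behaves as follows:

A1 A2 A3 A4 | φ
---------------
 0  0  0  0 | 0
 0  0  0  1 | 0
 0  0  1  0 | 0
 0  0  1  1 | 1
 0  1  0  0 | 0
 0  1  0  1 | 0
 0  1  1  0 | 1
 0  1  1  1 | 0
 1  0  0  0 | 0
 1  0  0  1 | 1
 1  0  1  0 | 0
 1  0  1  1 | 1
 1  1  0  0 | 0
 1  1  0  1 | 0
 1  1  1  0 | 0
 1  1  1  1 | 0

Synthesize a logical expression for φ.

φ(A1, A2, A3, A4) = (((((not A1 and not A2) and A3) and A4) or (((not A1 and A2) and A3) and not A4)) or (((A1 and not A2) and not A3) and A4)) or (((A1 and not A2) and A3) and A4)

φ=1 on 4 inputs: (0,0,1,1), (0,1,1,0), (1,0,0,1), (1,0,1,1). Reading each as a conjunction of literals (¬A1·¬A2·A3·A4, ¬A1·A2·A3·¬A4, A1·¬A2·¬A3·A4, A1·¬A2·A3·A4) and taking the OR gives the canonical DNF.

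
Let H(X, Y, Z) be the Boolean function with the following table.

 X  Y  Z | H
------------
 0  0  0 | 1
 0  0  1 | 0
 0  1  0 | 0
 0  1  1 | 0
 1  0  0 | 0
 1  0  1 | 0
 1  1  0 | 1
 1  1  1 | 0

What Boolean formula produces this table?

H=1 on 2 inputs: (0,0,0), (1,1,0). Reading each as a conjunction of literals (¬X·¬Y·¬Z, X·Y·¬Z) and taking the OR gives the canonical DNF.

H(X, Y, Z) = ((not X and not Y) and not Z) or ((X and Y) and not Z)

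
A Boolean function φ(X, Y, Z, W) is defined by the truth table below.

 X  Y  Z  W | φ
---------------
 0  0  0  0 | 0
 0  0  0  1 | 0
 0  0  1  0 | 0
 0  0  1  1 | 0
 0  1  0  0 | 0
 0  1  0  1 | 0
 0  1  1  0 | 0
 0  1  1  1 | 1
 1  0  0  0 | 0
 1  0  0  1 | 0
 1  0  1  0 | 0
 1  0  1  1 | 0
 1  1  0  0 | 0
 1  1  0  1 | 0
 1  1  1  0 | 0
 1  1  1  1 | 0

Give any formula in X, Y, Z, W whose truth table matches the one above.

φ is 1 on exactly one input, (0,1,1,1), whose minterm is ¬X·Y·Z·W. So φ is just that conjunction.

φ(X, Y, Z, W) = ((~X & Y) & Z) & W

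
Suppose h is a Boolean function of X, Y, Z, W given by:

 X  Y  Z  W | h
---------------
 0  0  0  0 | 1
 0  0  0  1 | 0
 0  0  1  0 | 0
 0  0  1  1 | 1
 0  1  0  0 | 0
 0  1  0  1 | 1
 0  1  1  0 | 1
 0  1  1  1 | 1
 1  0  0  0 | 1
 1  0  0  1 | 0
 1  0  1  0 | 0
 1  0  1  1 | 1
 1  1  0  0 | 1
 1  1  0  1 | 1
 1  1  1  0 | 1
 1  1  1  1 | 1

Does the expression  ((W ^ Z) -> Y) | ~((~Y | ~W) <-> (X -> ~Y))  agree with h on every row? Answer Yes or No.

Evaluate ((W ^ Z) -> Y) | ~((~Y | ~W) <-> (X -> ~Y)) on each row and compare to h:
  X=0, Y=0, Z=0, W=0: formula gives 1, h = 1 ✓
  X=0, Y=0, Z=0, W=1: formula gives 0, h = 0 ✓
  X=0, Y=0, Z=1, W=0: formula gives 0, h = 0 ✓
  X=0, Y=0, Z=1, W=1: formula gives 1, h = 1 ✓
  X=0, Y=1, Z=0, W=0: formula gives 1, but h = 0 ✗
Since they disagree at (0,1,0,0), the expression is not a correct formula for h.

No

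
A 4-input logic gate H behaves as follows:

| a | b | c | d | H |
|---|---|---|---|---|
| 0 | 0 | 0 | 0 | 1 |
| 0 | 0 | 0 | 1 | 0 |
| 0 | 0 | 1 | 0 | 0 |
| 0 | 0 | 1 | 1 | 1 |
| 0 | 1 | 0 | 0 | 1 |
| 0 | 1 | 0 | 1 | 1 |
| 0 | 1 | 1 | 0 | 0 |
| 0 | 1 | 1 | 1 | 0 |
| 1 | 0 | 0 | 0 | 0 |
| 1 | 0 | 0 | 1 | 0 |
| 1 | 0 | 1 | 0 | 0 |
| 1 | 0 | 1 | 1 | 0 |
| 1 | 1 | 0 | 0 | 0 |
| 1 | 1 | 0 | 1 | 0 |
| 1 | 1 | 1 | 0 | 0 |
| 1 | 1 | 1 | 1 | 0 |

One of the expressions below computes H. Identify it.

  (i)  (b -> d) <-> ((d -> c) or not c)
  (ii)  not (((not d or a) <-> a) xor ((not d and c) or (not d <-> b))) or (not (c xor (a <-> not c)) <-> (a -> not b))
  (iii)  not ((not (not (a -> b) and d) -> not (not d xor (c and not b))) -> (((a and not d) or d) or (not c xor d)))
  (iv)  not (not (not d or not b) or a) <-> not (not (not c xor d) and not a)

iv

(i) disagrees with H on (0,0,0,1) (formula → 1, table → 0); rule it out.
(ii) disagrees with H on (0,0,0,1) (formula → 1, table → 0); rule it out.
(iii) disagrees with H on (0,0,0,0) (formula → 0, table → 1); rule it out.
Only (iv) survives; checking it on all 16 rows confirms it matches H.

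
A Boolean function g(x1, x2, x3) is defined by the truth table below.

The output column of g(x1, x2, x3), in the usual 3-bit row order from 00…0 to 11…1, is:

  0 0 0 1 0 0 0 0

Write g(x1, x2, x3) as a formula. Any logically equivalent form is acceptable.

g is 1 on exactly one input, (0,1,1), whose minterm is ¬x1·x2·x3. So g is just that conjunction.

g(x1, x2, x3) = (not x1 and x2) and x3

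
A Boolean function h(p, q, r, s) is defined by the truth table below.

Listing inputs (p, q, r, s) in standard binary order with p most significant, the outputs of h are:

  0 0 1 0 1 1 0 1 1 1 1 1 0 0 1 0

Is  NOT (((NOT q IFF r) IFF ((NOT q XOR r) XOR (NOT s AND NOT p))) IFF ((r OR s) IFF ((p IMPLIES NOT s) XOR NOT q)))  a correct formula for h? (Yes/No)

No

Check the formula against h row by row:
  p=0, q=0, r=0, s=0: formula gives 0, h = 0 ✓
  p=0, q=0, r=0, s=1: formula gives 0, h = 0 ✓
  p=0, q=0, r=1, s=0: formula gives 1, h = 1 ✓
  p=0, q=0, r=1, s=1: formula gives 0, h = 0 ✓
  …
  p=1, q=0, r=1, s=0: formula gives 0, but h = 1 ✗
A single disagreement suffices: at (1,0,1,0) they differ, so the formula does not compute h.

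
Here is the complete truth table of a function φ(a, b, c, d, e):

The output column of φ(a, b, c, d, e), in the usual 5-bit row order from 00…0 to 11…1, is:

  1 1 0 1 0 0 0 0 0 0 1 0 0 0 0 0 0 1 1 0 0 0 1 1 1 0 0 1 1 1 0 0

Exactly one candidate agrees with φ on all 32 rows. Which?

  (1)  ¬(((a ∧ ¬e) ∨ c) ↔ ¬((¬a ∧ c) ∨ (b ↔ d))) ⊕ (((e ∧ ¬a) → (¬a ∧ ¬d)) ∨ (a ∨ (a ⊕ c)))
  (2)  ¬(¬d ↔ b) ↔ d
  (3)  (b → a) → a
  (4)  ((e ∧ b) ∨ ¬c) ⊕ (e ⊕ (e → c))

(2) fails at (0,0,0,0,0): the formula yields 0, φ is 1.
(3) fails at (0,0,0,0,0): the formula yields 0, φ is 1.
(4) fails at (0,0,0,0,0): the formula yields 0, φ is 1.
Only (1) survives; checking it on all 32 rows confirms it matches φ.

1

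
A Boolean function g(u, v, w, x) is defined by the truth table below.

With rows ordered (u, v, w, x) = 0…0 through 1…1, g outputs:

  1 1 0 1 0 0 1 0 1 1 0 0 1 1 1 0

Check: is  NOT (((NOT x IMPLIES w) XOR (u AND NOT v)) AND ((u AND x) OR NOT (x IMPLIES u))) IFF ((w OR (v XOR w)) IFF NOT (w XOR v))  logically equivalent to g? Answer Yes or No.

No

Evaluate NOT (((NOT x IMPLIES w) XOR (u AND NOT v)) AND ((u AND x) OR NOT (x IMPLIES u))) IFF ((w OR (v XOR w)) IFF NOT (w XOR v)) on each row and compare to g:
  u=0, v=0, w=0, x=0: formula gives 0, but g = 1 ✗
A single disagreement suffices: at (0,0,0,0) they differ, so the formula does not compute g.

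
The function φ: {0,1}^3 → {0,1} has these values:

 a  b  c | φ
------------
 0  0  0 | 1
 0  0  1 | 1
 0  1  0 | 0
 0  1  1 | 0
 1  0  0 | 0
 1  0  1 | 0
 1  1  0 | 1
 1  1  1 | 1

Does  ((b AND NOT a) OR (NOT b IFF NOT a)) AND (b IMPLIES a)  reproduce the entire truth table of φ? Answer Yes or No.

Yes

Check the formula against φ row by row:
  a=0, b=0, c=0: formula gives 1, φ = 1 ✓
  a=0, b=0, c=1: formula gives 1, φ = 1 ✓
  a=0, b=1, c=0: formula gives 0, φ = 0 ✓
  a=0, b=1, c=1: formula gives 0, φ = 0 ✓
  a=1, b=0, c=0: formula gives 0, φ = 0 ✓
  … (the remaining 3 rows also agree.)
Every row agrees, so the formula is equivalent.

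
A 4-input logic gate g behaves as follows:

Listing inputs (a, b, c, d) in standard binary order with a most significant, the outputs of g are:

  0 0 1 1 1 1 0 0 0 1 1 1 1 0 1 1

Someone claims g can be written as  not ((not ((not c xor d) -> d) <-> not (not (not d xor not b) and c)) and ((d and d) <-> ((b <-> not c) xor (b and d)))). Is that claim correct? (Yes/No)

Test each input against both g and the formula:
  a=0, b=0, c=0, d=0: formula gives 0, g = 0 ✓
  a=0, b=0, c=0, d=1: formula gives 1, but g = 0 ✗
Since they disagree at (0,0,0,1), the expression is not a correct formula for g.

No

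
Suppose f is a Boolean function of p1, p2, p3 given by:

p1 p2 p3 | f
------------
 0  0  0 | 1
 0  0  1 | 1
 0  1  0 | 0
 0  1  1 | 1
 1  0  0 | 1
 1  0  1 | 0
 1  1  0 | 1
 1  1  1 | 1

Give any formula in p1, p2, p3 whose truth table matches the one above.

f is 0 on only 2 rows — (0,1,0), (1,0,1). Writing each as a minterm (¬p1·p2·¬p3, p1·¬p2·p3) and OR-ing them characterizes exactly where f=0, so f is the negation of that disjunction.

f(p1, p2, p3) = ~(((~p1 & p2) & ~p3) | ((p1 & ~p2) & p3))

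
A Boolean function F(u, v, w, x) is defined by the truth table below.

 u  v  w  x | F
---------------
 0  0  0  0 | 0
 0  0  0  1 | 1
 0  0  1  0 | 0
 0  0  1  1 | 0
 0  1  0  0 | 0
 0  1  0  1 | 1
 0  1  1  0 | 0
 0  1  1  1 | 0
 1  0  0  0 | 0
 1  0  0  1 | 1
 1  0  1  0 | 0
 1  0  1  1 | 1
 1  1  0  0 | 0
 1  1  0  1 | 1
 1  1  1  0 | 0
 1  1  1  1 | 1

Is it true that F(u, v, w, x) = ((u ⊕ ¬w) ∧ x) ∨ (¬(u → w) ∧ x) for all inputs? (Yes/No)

Test each input against both F and the formula:
  u=0, v=0, w=0, x=0: formula gives 0, F = 0 ✓
  u=0, v=0, w=0, x=1: formula gives 1, F = 1 ✓
  u=0, v=0, w=1, x=0: formula gives 0, F = 0 ✓
  u=0, v=0, w=1, x=1: formula gives 0, F = 0 ✓
  … (the remaining 12 rows also agree.)
All 16 rows match — the expression computes F exactly.

Yes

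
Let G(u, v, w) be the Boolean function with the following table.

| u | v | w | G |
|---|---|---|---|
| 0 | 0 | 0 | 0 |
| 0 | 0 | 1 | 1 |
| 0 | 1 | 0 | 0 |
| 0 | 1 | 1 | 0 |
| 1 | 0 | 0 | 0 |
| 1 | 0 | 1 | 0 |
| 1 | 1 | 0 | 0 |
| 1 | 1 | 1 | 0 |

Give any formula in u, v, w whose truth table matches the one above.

G is 1 on exactly one input, (0,0,1), whose minterm is ¬u·¬v·w. So G is just that conjunction.

G(u, v, w) = (not u and not v) and w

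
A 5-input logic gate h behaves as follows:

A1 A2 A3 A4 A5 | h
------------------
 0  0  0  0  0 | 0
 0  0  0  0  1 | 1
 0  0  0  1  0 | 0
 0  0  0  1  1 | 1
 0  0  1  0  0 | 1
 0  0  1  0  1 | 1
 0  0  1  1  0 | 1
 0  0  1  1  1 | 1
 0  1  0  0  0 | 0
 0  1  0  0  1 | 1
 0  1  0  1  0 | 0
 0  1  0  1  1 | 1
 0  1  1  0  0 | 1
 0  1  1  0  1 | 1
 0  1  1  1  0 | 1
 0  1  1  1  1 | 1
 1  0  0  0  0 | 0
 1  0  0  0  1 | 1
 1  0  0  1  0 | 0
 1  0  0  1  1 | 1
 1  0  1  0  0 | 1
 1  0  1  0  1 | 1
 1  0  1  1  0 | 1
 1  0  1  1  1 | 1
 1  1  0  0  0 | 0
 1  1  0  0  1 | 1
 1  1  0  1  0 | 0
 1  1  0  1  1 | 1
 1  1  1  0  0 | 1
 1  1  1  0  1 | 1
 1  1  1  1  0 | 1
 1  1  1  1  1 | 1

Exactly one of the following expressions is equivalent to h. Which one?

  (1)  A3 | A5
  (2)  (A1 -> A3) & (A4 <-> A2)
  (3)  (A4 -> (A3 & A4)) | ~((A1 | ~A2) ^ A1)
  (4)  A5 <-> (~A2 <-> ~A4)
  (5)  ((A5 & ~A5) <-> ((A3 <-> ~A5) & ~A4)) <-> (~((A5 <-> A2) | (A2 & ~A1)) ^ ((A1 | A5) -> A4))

1

(2): at (0,0,0,0,0) it gives 1, but h = 0 — eliminated.
(3): at (0,0,0,0,0) it gives 1, but h = 0 — eliminated.
(4): at (0,0,0,1,0) it gives 1, but h = 0 — eliminated.
(5): at (0,0,0,0,0) it gives 1, but h = 0 — eliminated.
Only (1) survives; checking it on all 32 rows confirms it matches h.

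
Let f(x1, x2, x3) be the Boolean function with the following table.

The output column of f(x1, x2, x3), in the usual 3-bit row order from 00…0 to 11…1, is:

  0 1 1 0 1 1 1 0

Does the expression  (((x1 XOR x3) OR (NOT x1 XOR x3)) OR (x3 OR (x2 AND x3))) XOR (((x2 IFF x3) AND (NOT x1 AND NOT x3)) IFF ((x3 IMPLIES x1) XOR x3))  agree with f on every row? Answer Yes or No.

Evaluate (((x1 XOR x3) OR (NOT x1 XOR x3)) OR (x3 OR (x2 AND x3))) XOR (((x2 IFF x3) AND (NOT x1 AND NOT x3)) IFF ((x3 IMPLIES x1) XOR x3)) on each row and compare to f:
  x1=0, x2=0, x3=0: formula gives 0, f = 0 ✓
  x1=0, x2=0, x3=1: formula gives 1, f = 1 ✓
  x1=0, x2=1, x3=0: formula gives 1, f = 1 ✓
  x1=0, x2=1, x3=1: formula gives 1, but f = 0 ✗
Since they disagree at (0,1,1), the expression is not a correct formula for f.

No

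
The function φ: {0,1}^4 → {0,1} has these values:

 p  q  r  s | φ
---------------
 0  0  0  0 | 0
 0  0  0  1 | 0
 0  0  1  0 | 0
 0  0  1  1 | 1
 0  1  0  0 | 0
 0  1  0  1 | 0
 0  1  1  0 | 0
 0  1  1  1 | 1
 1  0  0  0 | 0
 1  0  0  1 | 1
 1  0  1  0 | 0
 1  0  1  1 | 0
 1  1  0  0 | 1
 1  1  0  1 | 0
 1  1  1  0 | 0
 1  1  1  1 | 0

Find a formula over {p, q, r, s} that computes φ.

The 1-rows are (0,0,1,1), (0,1,1,1), (1,0,0,1), (1,1,0,0). Each contributes one minterm — ¬p·¬q·r·s; ¬p·q·r·s; p·¬q·¬r·s; p·q·¬r·¬s — and their disjunction is a sum-of-products form of φ.

φ(p, q, r, s) = (((((not p and not q) and r) and s) or (((not p and q) and r) and s)) or (((p and not q) and not r) and s)) or (((p and q) and not r) and not s)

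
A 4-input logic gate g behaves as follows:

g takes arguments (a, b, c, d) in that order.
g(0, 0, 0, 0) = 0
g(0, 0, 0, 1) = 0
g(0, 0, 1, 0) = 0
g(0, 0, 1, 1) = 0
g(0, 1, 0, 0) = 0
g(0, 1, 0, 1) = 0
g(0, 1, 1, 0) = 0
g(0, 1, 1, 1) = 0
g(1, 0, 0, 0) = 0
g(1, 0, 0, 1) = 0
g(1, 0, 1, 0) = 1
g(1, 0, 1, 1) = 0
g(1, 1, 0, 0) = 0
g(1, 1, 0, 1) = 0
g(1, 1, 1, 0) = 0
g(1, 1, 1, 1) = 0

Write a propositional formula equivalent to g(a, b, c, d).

g is 1 on exactly one input, (1,0,1,0), whose minterm is a·¬b·c·¬d. So g is just that conjunction.

g(a, b, c, d) = ((a and not b) and c) and not d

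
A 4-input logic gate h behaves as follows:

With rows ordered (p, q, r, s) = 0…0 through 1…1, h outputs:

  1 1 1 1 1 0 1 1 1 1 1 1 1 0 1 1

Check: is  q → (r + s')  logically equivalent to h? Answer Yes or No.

Check the formula against h row by row:
  p=0, q=0, r=0, s=0: formula gives 1, h = 1 ✓
  p=0, q=0, r=0, s=1: formula gives 1, h = 1 ✓
  p=0, q=0, r=1, s=0: formula gives 1, h = 1 ✓
  p=0, q=0, r=1, s=1: formula gives 1, h = 1 ✓
  … (the remaining 12 rows also agree.)
No disagreement on any input; they are logically equivalent.

Yes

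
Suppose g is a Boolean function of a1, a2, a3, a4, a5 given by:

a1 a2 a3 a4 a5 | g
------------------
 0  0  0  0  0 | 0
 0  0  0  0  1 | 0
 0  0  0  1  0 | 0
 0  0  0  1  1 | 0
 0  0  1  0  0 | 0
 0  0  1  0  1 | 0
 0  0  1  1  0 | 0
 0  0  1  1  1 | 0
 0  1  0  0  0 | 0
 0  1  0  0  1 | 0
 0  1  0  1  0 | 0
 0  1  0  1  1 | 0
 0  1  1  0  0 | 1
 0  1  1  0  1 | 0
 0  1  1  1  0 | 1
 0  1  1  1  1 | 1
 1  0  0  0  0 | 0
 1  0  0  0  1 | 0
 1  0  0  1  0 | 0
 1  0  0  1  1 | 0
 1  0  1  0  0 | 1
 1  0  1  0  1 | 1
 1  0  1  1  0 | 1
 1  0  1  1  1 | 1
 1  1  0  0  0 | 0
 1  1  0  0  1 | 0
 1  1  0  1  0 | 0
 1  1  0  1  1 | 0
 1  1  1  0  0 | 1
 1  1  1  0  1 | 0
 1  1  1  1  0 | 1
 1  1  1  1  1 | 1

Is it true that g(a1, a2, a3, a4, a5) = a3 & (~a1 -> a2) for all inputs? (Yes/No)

Test each input against both g and the formula:
  a1=0, a2=0, a3=0, a4=0, a5=0: formula gives 0, g = 0 ✓
  a1=0, a2=0, a3=0, a4=0, a5=1: formula gives 0, g = 0 ✓
  a1=0, a2=0, a3=0, a4=1, a5=0: formula gives 0, g = 0 ✓
  a1=0, a2=0, a3=0, a4=1, a5=1: formula gives 0, g = 0 ✓
  …
  a1=0, a2=1, a3=1, a4=0, a5=1: formula gives 1, but g = 0 ✗
A single disagreement suffices: at (0,1,1,0,1) they differ, so the formula does not compute g.

No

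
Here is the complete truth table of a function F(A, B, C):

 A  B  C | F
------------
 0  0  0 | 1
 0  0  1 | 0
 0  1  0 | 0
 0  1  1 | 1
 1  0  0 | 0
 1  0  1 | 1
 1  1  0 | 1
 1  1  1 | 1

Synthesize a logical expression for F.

The 0-rows are (0,0,1), (0,1,0), (1,0,0). Take each as a conjunction (¬A·¬B·C, ¬A·B·¬C, A·¬B·¬C), form their disjunction, and complement — that gives a formula that is 1 everywhere F is.

F(A, B, C) = ((((A' · B') · C) + ((A' · B) · C')) + ((A · B') · C'))'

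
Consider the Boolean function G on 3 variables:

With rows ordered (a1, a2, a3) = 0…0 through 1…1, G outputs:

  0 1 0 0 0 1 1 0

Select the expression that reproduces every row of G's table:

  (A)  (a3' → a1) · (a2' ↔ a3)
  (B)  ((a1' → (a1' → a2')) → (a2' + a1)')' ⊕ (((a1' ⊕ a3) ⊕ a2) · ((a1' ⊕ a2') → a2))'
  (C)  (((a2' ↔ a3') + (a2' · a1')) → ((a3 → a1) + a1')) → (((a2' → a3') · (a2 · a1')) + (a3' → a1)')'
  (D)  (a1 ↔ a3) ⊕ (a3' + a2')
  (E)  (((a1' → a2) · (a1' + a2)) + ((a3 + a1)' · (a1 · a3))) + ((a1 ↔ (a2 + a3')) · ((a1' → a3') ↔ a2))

(B) fails at (0,0,0): the formula yields 1, G is 0.
(C) fails at (1,0,0): the formula yields 1, G is 0.
(D) fails at (1,0,0): the formula yields 1, G is 0.
(E) fails at (0,1,0): the formula yields 1, G is 0.
(A) is the remaining candidate, and it agrees with G on all 8 inputs.

A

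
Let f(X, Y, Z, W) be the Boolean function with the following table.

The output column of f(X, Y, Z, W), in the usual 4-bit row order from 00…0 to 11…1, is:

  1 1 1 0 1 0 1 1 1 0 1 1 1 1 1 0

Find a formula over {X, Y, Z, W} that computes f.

The 0-rows are (0,0,1,1), (0,1,0,1), (1,0,0,1), (1,1,1,1). Take each as a conjunction (¬X·¬Y·Z·W, ¬X·Y·¬Z·W, X·¬Y·¬Z·W, X·Y·Z·W), form their disjunction, and complement — that gives a formula that is 1 everywhere f is.

f(X, Y, Z, W) = NOT ((((((NOT X AND NOT Y) AND Z) AND W) OR (((NOT X AND Y) AND NOT Z) AND W)) OR (((X AND NOT Y) AND NOT Z) AND W)) OR (((X AND Y) AND Z) AND W))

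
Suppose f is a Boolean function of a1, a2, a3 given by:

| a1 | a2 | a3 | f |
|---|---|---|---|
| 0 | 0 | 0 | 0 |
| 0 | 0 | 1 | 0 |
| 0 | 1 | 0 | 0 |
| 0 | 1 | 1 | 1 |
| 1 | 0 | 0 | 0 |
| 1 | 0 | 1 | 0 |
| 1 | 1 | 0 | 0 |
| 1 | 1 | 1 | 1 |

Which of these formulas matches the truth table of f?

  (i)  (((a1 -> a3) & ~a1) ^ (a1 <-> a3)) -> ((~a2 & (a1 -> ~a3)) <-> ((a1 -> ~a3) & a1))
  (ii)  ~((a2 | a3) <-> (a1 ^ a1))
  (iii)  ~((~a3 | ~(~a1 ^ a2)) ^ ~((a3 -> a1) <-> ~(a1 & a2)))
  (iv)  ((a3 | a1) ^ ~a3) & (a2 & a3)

iv

(i) disagrees with f on (0,0,0) (formula → 1, table → 0); rule it out.
(ii) disagrees with f on (0,0,1) (formula → 1, table → 0); rule it out.
(iii) disagrees with f on (1,1,0) (formula → 1, table → 0); rule it out.
That leaves (iv). Evaluating it on every row reproduces the table of f exactly.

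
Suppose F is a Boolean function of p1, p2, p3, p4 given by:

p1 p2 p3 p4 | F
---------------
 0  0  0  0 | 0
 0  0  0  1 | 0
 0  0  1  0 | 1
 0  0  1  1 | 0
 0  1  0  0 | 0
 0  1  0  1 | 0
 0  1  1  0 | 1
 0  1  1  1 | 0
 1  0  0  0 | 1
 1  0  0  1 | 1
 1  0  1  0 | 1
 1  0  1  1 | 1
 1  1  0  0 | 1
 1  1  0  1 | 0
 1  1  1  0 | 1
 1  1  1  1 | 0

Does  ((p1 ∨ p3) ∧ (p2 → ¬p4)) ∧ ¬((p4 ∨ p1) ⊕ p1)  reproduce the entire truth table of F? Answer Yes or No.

Yes

Evaluate ((p1 ∨ p3) ∧ (p2 → ¬p4)) ∧ ¬((p4 ∨ p1) ⊕ p1) on each row and compare to F:
  p1=0, p2=0, p3=0, p4=0: formula gives 0, F = 0 ✓
  p1=0, p2=0, p3=0, p4=1: formula gives 0, F = 0 ✓
  p1=0, p2=0, p3=1, p4=0: formula gives 1, F = 1 ✓
  p1=0, p2=0, p3=1, p4=1: formula gives 0, F = 0 ✓
  … (the remaining 12 rows also agree.)
All 16 rows match — the expression computes F exactly.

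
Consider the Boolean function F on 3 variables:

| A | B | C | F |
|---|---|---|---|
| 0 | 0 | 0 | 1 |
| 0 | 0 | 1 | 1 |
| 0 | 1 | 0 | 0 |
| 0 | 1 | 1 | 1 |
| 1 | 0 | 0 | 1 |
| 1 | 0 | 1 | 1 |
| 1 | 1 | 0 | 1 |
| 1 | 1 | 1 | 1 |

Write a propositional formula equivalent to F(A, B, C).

F(A, B, C) = NOT ((NOT A AND B) AND NOT C)

Only row (0,1,0) gives 0. So F is 1 everywhere except there — the complement of the minterm ¬A·B·¬C.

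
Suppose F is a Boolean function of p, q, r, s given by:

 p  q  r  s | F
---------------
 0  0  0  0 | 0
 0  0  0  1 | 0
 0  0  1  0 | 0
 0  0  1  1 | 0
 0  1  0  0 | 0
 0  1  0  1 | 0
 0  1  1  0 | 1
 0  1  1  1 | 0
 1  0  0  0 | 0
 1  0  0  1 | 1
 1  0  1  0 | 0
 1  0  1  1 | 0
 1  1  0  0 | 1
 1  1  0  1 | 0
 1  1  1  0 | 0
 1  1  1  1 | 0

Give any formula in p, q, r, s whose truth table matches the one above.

Collect the rows where F=1 — (0,1,1,0), (1,0,0,1), (1,1,0,0) — and write one minterm per row: ¬p·q·r·¬s, p·¬q·¬r·s, p·q·¬r·¬s. Their union (logical OR) reproduces the table exactly.

F(p, q, r, s) = ((((p' · q) · r) · s') + (((p · q') · r') · s)) + (((p · q) · r') · s')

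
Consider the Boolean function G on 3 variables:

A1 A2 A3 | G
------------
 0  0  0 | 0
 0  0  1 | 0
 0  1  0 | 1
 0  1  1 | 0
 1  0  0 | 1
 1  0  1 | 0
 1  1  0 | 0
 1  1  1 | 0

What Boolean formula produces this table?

G(A1, A2, A3) = ((not A1 and A2) and not A3) or ((A1 and not A2) and not A3)

Collect the rows where G=1 — (0,1,0), (1,0,0) — and write one minterm per row: ¬A1·A2·¬A3, A1·¬A2·¬A3. Their union (logical OR) reproduces the table exactly.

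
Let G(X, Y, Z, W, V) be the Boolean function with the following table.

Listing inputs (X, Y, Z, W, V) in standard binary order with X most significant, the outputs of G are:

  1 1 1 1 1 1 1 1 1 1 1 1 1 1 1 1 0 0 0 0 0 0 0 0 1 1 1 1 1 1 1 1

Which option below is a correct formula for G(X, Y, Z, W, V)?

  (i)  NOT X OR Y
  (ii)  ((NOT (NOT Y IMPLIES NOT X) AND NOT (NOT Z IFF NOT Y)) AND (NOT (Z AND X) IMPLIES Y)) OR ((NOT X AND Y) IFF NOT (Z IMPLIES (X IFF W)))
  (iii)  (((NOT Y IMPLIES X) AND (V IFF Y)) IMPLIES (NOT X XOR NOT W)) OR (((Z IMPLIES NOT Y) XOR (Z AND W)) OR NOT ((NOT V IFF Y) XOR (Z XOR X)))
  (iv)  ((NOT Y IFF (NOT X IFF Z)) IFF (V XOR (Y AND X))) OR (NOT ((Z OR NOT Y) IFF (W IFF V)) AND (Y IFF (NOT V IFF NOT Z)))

i

(ii) disagrees with G on (0,0,1,1,0) (formula → 0, table → 1); rule it out.
(iii) disagrees with G on (0,1,1,0,1) (formula → 0, table → 1); rule it out.
(iv) disagrees with G on (0,0,0,1,1) (formula → 0, table → 1); rule it out.
That leaves (i). Evaluating it on every row reproduces the table of G exactly.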